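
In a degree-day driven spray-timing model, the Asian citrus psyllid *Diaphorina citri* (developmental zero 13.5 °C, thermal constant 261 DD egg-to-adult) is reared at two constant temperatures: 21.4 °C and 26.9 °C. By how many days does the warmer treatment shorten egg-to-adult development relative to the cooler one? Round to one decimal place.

13.6 days

At 21.4 °C: 261 / (21.4 − 13.5) = 261 / 7.9 = 33.038 d.
At 26.9 °C: 261 / (26.9 − 13.5) = 261 / 13.4 = 19.478 d.
Difference = |33.038 − 19.478| = 13.560 ≈ 13.6 days.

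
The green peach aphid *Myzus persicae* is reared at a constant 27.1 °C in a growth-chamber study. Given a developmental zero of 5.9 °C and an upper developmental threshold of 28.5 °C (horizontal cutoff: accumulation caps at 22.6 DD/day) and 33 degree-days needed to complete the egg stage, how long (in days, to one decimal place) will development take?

1.6 days

Daily accumulation = 27.1 − 5.9 = 21.2 DD/day.
Duration = 33 / 21.2 = 1.557 ≈ 1.6 days.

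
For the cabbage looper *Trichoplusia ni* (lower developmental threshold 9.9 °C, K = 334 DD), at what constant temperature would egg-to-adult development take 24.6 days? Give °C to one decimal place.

23.5 °C

Required daily accumulation = 334 / 24.6 = 13.577 DD/day.
T = T_base + 13.577 = 9.9 + 13.577 = 23.477 ≈ 23.5 °C.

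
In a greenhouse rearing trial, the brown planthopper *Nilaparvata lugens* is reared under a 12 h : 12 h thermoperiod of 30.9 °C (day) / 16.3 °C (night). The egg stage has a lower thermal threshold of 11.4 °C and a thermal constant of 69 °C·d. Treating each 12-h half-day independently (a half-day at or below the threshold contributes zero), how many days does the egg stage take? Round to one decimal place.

Day half: max(0, 30.9 − 11.4) × 0.5 = 19.5 × 0.5 = 9.75 DD.
Night half: max(0, 16.3 − 11.4) × 0.5 = 4.9 × 0.5 = 2.45 DD.
Per 24 h: 12.20 DD/day.
Duration = 69 / 12.20 = 5.656 ≈ 5.7 days.

5.7 days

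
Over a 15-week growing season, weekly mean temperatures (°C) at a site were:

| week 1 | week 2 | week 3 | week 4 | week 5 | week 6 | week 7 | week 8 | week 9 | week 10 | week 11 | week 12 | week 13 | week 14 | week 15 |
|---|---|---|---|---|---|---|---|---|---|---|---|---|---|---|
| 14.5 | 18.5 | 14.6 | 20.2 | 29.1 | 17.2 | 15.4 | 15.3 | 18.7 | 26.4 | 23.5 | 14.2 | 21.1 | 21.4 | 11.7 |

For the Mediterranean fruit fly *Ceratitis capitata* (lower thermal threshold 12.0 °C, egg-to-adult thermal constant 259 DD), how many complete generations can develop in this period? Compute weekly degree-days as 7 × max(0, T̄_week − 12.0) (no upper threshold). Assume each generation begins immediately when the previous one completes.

2 generations

Weekly DD (7 × max(0, T̄ − 12.0)): 17.5, 45.5, 18.2, 57.4, 119.7, 36.4, 23.8, 23.1, 46.9, 100.8, 80.5, 15.4, 63.7, 65.8, 0.0.
Season total = 714.7 DD.
Complete generations = ⌊714.7 / 259⌋ = 2.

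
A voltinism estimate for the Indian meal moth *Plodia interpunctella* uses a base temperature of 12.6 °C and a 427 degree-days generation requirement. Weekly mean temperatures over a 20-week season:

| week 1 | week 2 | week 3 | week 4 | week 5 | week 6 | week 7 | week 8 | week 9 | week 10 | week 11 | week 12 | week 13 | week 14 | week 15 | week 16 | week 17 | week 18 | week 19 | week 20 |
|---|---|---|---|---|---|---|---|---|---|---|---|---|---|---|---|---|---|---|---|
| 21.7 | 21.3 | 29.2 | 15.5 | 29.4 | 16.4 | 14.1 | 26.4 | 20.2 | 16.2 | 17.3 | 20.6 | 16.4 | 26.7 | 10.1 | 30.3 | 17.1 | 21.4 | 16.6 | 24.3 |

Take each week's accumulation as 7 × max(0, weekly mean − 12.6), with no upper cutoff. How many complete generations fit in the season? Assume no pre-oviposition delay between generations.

2 generations

Weekly DD (7 × max(0, T̄ − 12.6)): 63.7, 60.9, 116.2, 20.3, 117.6, 26.6, 10.5, 96.6, 53.2, 25.2, 32.9, 56.0, 26.6, 98.7, 0.0, 123.9, 31.5, 61.6, 28.0, 81.9.
Season total = 1131.9 DD.
Complete generations = ⌊1131.9 / 427⌋ = 2.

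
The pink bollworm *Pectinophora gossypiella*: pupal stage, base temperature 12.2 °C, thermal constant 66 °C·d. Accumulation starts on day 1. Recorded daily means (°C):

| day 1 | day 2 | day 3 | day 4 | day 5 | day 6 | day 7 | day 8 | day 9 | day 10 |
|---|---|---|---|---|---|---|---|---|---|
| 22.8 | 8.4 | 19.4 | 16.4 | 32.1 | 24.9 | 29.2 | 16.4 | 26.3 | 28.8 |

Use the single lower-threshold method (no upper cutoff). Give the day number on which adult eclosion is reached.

Daily DD above 12.2 °C: 10.6, 0.0, 7.2, 4.2, 19.9, 12.7, 17.0, 4.2, 14.1, 16.6.
Cumulative: 10.6, 10.6, 17.8, 22.0, 41.9, 54.6, 71.6, 75.8, 89.9, 106.5.
The total first reaches 66 DD on day 7.

day 7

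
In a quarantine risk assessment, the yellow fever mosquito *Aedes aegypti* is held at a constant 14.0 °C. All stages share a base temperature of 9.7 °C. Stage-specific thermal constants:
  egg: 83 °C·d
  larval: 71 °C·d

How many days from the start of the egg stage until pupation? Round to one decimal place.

Daily accumulation at 14.0 °C = 14.0 − 9.7 = 4.3 DD/day.
Total K = 83 + 71 = 154 DD.
Total duration = 154 / 4.3 = 35.814 ≈ 35.8 days.

35.8 days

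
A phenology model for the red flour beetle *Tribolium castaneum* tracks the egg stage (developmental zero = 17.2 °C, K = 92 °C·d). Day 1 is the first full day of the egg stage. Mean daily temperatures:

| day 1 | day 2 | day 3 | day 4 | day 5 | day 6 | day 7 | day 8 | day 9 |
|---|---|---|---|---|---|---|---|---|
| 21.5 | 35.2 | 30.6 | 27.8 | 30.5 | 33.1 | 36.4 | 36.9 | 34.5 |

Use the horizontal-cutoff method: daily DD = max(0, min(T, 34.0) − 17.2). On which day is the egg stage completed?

day 8

Daily DD above 17.2 °C (capped at 16.8): 4.3, 16.8, 13.4, 10.6, 13.3, 15.9, 16.8, 16.8, 16.8.
Cumulative: 4.3, 21.1, 34.5, 45.1, 58.4, 74.3, 91.1, 107.9, 124.7.
The total first reaches 92 DD on day 8.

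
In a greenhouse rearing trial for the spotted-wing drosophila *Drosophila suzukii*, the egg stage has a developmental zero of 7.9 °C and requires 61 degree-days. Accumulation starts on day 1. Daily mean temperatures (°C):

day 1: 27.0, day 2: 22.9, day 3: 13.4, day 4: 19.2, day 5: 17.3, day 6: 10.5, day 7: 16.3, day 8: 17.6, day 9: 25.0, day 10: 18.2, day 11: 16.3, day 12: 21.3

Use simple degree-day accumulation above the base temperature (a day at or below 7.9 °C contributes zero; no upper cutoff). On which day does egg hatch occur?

Daily DD above 7.9 °C: 19.1, 15.0, 5.5, 11.3, 9.4, 2.6, 8.4, 9.7, 17.1, 10.3, 8.4, 13.4.
Cumulative: 19.1, 34.1, 39.6, 50.9, 60.3, 62.9, 71.3, 81.0, 98.1, 108.4, 116.8, 130.2.
The total first reaches 61 DD on day 6.

day 6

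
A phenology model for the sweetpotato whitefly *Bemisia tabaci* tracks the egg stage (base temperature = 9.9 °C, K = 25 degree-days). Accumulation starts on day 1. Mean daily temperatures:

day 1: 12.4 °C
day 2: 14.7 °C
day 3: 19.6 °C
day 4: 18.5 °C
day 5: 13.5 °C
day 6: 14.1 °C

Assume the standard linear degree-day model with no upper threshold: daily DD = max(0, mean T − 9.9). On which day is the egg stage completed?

Daily DD above 9.9 °C: 2.5, 4.8, 9.7, 8.6, 3.6, 4.2.
Cumulative: 2.5, 7.3, 17.0, 25.6, 29.2, 33.4.
The total first reaches 25 DD on day 4.

day 4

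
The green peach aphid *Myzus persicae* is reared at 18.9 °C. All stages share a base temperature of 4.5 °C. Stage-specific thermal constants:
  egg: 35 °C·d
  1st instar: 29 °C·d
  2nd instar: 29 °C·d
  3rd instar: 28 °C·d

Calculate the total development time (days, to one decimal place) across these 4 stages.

8.4 days

Daily accumulation at 18.9 °C = 18.9 − 4.5 = 14.4 DD/day.
Total K = 35 + 29 + 29 + 28 = 121 DD.
Total duration = 121 / 14.4 = 8.403 ≈ 8.4 days.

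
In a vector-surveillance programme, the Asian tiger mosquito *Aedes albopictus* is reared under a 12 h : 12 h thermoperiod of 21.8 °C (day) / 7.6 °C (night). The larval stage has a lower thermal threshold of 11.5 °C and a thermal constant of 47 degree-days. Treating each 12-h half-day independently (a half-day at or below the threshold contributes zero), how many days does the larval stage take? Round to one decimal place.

Day half: max(0, 21.8 − 11.5) × 0.5 = 10.3 × 0.5 = 5.15 DD.
Night half: max(0, 7.6 − 11.5) × 0.5 = 0.0 × 0.5 = 0.00 DD.
Per 24 h: 5.15 DD/day.
Duration = 47 / 5.15 = 9.126 ≈ 9.1 days.

9.1 days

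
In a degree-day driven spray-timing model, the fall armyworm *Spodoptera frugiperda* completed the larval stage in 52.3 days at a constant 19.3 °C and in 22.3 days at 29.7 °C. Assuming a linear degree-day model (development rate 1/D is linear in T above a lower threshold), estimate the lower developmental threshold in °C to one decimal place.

Under the model K = D·(T − T_b), so D₁·(T₁ − T_b) = D₂·(T₂ − T_b).
52.3·(19.3 − T_b) = 22.3·(29.7 − T_b)
T_b = (52.3·19.3 − 22.3·29.7) / (52.3 − 22.3) = 347.08 / 30.0 = 11.569 °C ≈ 11.6 °C.

11.6 °C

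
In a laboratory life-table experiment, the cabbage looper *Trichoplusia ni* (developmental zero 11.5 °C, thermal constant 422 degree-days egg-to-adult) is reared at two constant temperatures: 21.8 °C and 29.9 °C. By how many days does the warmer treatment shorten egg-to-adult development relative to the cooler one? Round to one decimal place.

18.0 days

At 21.8 °C: 422 / (21.8 − 11.5) = 422 / 10.3 = 40.971 d.
At 29.9 °C: 422 / (29.9 − 11.5) = 422 / 18.4 = 22.935 d.
Difference = |40.971 − 22.935| = 18.036 ≈ 18.0 days.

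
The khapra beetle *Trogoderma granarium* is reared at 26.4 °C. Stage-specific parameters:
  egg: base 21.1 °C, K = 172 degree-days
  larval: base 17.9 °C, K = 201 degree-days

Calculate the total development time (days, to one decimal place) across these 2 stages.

56.1 days

egg: 172 / (26.4 − 21.1) = 172 / 5.3 = 32.453 d.
larval: 201 / (26.4 − 17.9) = 201 / 8.5 = 23.647 d.
Sum = 56.100 ≈ 56.1 days.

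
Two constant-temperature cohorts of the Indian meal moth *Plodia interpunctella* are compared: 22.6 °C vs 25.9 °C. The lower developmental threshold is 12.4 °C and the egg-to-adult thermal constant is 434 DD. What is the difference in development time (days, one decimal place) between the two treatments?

At 22.6 °C: 434 / (22.6 − 12.4) = 434 / 10.2 = 42.549 d.
At 25.9 °C: 434 / (25.9 − 12.4) = 434 / 13.5 = 32.148 d.
Difference = |42.549 − 32.148| = 10.401 ≈ 10.4 days.

10.4 days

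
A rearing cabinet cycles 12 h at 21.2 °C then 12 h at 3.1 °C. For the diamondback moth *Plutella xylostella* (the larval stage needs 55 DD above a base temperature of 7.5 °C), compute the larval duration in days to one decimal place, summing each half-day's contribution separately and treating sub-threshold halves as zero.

8.0 days

Day half: max(0, 21.2 − 7.5) × 0.5 = 13.7 × 0.5 = 6.85 DD.
Night half: max(0, 3.1 − 7.5) × 0.5 = 0.0 × 0.5 = 0.00 DD.
Per 24 h: 6.85 DD/day.
Duration = 55 / 6.85 = 8.029 ≈ 8.0 days.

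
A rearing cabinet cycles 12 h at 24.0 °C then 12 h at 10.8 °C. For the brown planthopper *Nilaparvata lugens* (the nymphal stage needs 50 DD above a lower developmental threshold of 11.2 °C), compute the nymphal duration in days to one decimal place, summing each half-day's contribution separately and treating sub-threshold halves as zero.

7.8 days

Day half: max(0, 24.0 − 11.2) × 0.5 = 12.8 × 0.5 = 6.40 DD.
Night half: max(0, 10.8 − 11.2) × 0.5 = 0.0 × 0.5 = 0.00 DD.
Per 24 h: 6.40 DD/day.
Duration = 50 / 6.40 = 7.812 ≈ 7.8 days.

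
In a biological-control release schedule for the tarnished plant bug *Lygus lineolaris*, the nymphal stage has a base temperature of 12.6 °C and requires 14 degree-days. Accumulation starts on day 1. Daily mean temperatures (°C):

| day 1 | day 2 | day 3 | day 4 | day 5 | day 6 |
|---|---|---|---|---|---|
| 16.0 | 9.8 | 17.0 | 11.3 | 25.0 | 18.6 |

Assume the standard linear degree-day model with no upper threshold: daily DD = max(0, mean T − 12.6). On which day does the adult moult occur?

day 5

Daily DD above 12.6 °C: 3.4, 0.0, 4.4, 0.0, 12.4, 6.0.
Cumulative: 3.4, 3.4, 7.8, 7.8, 20.2, 26.2.
The total first reaches 14 DD on day 5.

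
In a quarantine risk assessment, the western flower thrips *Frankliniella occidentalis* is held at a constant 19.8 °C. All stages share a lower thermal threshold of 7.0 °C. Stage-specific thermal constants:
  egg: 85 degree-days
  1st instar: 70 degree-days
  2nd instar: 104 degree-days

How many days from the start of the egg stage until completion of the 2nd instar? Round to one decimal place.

20.2 days

Daily accumulation at 19.8 °C = 19.8 − 7.0 = 12.8 DD/day.
Total K = 85 + 70 + 104 = 259 DD.
Total duration = 259 / 12.8 = 20.234 ≈ 20.2 days.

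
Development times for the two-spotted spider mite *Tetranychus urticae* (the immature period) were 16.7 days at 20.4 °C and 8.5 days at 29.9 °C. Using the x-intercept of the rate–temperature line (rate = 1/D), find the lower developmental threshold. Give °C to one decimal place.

10.6 °C

Equal thermal constants: D₁(T₁ − T_b) = D₂(T₂ − T_b).
16.7·(20.4 − T_b) = 8.5·(29.9 − T_b)
T_b = (16.7·20.4 − 8.5·29.9) / (16.7 − 8.5) = 86.53 / 8.2 = 10.552 °C ≈ 10.6 °C.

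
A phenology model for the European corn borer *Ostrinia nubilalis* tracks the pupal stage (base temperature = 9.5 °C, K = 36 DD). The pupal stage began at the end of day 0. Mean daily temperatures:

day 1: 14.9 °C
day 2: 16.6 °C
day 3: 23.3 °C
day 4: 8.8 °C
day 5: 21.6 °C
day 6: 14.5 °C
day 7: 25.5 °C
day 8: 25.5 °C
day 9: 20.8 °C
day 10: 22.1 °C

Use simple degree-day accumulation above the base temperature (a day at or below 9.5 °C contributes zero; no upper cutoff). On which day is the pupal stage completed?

day 5

Daily DD above 9.5 °C: 5.4, 7.1, 13.8, 0.0, 12.1, 5.0, 16.0, 16.0, 11.3, 12.6.
Cumulative: 5.4, 12.5, 26.3, 26.3, 38.4, 43.4, 59.4, 75.4, 86.7, 99.3.
The total first reaches 36 DD on day 5.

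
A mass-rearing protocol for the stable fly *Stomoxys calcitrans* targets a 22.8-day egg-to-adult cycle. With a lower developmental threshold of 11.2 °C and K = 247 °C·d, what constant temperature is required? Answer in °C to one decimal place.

22.0 °C

Required daily accumulation = 247 / 22.8 = 10.833 DD/day.
T = T_base + 10.833 = 11.2 + 10.833 = 22.033 ≈ 22.0 °C.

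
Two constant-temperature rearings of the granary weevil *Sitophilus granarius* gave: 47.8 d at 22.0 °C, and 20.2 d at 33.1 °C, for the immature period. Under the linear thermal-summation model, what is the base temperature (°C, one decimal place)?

13.9 °C

Equal thermal constants: D₁(T₁ − T_b) = D₂(T₂ − T_b).
47.8·(22.0 − T_b) = 20.2·(33.1 − T_b)
T_b = (47.8·22.0 − 20.2·33.1) / (47.8 − 20.2) = 382.98 / 27.6 = 13.876 °C ≈ 13.9 °C.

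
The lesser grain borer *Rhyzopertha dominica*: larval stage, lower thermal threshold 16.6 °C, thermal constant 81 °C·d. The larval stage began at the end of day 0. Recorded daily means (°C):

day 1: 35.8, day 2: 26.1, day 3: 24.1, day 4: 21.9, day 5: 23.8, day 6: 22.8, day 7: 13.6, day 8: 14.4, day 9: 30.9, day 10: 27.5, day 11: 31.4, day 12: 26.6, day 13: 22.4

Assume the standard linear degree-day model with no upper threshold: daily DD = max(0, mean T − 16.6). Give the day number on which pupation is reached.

Daily DD above 16.6 °C: 19.2, 9.5, 7.5, 5.3, 7.2, 6.2, 0.0, 0.0, 14.3, 10.9, 14.8, 10.0, 5.8.
Cumulative: 19.2, 28.7, 36.2, 41.5, 48.7, 54.9, 54.9, 54.9, 69.2, 80.1, 94.9, 104.9, 110.7.
The total first reaches 81 DD on day 11.

day 11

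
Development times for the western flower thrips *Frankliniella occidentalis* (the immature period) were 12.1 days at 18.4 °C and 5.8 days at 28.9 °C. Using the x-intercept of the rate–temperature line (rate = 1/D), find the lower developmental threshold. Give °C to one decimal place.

Equal thermal constants: D₁(T₁ − T_b) = D₂(T₂ − T_b).
12.1·(18.4 − T_b) = 5.8·(28.9 − T_b)
T_b = (12.1·18.4 − 5.8·28.9) / (12.1 − 5.8) = 55.02 / 6.3 = 8.733 °C ≈ 8.7 °C.

8.7 °C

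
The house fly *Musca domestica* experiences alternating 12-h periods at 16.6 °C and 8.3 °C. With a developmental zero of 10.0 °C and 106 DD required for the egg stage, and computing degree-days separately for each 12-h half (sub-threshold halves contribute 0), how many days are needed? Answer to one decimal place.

32.1 days

Day half: max(0, 16.6 − 10.0) × 0.5 = 6.6 × 0.5 = 3.30 DD.
Night half: max(0, 8.3 − 10.0) × 0.5 = 0.0 × 0.5 = 0.00 DD.
Per 24 h: 3.30 DD/day.
Duration = 106 / 3.30 = 32.121 ≈ 32.1 days.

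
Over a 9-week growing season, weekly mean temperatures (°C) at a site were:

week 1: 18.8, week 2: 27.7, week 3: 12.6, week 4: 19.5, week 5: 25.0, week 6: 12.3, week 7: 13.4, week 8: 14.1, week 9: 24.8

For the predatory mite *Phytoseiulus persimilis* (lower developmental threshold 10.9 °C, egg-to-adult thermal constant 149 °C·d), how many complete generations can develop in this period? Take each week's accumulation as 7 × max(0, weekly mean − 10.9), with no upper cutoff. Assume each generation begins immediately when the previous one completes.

Weekly DD (7 × max(0, T̄ − 10.9)): 55.3, 117.6, 11.9, 60.2, 98.7, 9.8, 17.5, 22.4, 97.3.
Season total = 490.7 DD.
Complete generations = ⌊490.7 / 149⌋ = 3.

3 generations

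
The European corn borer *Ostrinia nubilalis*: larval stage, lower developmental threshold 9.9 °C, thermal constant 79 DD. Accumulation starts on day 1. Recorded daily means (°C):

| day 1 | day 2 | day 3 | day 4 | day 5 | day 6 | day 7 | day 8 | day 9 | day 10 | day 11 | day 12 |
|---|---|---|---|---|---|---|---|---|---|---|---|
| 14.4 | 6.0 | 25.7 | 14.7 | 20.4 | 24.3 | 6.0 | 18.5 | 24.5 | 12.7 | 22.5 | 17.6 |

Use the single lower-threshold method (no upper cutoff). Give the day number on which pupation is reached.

Daily DD above 9.9 °C: 4.5, 0.0, 15.8, 4.8, 10.5, 14.4, 0.0, 8.6, 14.6, 2.8, 12.6, 7.7.
Cumulative: 4.5, 4.5, 20.3, 25.1, 35.6, 50.0, 50.0, 58.6, 73.2, 76.0, 88.6, 96.3.
The total first reaches 79 DD on day 11.

day 11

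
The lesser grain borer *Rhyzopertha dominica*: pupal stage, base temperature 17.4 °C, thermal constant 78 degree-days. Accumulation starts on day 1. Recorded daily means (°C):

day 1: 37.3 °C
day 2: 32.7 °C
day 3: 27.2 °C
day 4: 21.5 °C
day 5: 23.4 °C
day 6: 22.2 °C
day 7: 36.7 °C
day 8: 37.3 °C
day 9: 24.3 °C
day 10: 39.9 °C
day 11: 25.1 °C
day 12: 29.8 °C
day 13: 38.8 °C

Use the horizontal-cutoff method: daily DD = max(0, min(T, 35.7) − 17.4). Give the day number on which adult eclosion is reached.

day 8

Daily DD above 17.4 °C (capped at 18.3): 18.3, 15.3, 9.8, 4.1, 6.0, 4.8, 18.3, 18.3, 6.9, 18.3, 7.7, 12.4, 18.3.
Cumulative: 18.3, 33.6, 43.4, 47.5, 53.5, 58.3, 76.6, 94.9, 101.8, 120.1, 127.8, 140.2, 158.5.
The total first reaches 78 DD on day 8.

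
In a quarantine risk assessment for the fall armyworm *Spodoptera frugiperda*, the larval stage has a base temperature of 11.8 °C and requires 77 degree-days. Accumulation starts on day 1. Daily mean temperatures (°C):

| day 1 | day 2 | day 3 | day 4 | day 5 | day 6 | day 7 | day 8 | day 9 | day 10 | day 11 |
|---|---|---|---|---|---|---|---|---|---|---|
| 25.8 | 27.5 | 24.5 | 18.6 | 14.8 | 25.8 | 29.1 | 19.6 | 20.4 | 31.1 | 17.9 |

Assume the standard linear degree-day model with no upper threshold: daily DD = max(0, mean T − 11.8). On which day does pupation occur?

Daily DD above 11.8 °C: 14.0, 15.7, 12.7, 6.8, 3.0, 14.0, 17.3, 7.8, 8.6, 19.3, 6.1.
Cumulative: 14.0, 29.7, 42.4, 49.2, 52.2, 66.2, 83.5, 91.3, 99.9, 119.2, 125.3.
The total first reaches 77 DD on day 7.

day 7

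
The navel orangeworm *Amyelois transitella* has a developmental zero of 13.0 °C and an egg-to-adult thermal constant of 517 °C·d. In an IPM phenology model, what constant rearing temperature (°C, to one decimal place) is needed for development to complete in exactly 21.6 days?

Required daily accumulation = 517 / 21.6 = 23.935 DD/day.
T = T_base + 23.935 = 13.0 + 23.935 = 36.935 ≈ 36.9 °C.

36.9 °C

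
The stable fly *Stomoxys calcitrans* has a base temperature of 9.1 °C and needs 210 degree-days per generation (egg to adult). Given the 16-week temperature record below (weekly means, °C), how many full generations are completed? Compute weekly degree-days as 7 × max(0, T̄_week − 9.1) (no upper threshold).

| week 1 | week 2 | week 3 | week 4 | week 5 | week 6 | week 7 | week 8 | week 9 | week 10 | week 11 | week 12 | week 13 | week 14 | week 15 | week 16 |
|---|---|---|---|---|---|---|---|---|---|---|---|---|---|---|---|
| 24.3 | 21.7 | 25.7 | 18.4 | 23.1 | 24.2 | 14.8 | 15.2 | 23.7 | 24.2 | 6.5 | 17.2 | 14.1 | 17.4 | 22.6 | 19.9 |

5 generations

Weekly DD (7 × max(0, T̄ − 9.1)): 106.4, 88.2, 116.2, 65.1, 98.0, 105.7, 39.9, 42.7, 102.2, 105.7, 0.0, 56.7, 35.0, 58.1, 94.5, 75.6.
Season total = 1190.0 DD.
Complete generations = ⌊1190.0 / 210⌋ = 5.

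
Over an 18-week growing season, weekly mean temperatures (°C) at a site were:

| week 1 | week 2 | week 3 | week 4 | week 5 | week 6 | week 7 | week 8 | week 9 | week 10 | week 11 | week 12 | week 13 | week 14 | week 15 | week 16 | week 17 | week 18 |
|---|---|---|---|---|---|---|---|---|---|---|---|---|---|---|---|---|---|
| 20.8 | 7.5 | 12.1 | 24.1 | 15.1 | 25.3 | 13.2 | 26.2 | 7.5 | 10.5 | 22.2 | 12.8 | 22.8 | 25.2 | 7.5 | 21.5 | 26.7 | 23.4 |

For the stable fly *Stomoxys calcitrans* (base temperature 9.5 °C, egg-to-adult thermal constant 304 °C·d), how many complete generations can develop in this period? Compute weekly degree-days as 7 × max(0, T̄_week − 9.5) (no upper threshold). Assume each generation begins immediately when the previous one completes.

Weekly DD (7 × max(0, T̄ − 9.5)): 79.1, 0.0, 18.2, 102.2, 39.2, 110.6, 25.9, 116.9, 0.0, 7.0, 88.9, 23.1, 93.1, 109.9, 0.0, 84.0, 120.4, 97.3.
Season total = 1115.8 DD.
Complete generations = ⌊1115.8 / 304⌋ = 3.

3 generations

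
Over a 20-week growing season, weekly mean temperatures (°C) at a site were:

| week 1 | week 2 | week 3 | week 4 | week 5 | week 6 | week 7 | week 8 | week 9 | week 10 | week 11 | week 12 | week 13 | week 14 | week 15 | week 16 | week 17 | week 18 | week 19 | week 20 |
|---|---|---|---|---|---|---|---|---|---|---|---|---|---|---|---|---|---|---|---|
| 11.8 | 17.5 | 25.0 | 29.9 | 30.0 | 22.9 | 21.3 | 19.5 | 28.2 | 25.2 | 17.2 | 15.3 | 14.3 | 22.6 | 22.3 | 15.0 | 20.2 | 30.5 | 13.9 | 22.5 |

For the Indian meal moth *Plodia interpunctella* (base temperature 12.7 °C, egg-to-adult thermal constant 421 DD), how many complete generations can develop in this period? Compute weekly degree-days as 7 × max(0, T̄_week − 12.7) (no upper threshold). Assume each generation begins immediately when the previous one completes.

Weekly DD (7 × max(0, T̄ − 12.7)): 0.0, 33.6, 86.1, 120.4, 121.1, 71.4, 60.2, 47.6, 108.5, 87.5, 31.5, 18.2, 11.2, 69.3, 67.2, 16.1, 52.5, 124.6, 8.4, 68.6.
Season total = 1204.0 DD.
Complete generations = ⌊1204.0 / 421⌋ = 2.

2 generations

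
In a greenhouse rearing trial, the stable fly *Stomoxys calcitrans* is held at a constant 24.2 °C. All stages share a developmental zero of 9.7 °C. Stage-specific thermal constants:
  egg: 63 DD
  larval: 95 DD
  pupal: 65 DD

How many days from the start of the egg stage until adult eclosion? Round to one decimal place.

15.4 days

Daily accumulation at 24.2 °C = 24.2 − 9.7 = 14.5 DD/day.
Total K = 63 + 95 + 65 = 223 DD.
Total duration = 223 / 14.5 = 15.379 ≈ 15.4 days.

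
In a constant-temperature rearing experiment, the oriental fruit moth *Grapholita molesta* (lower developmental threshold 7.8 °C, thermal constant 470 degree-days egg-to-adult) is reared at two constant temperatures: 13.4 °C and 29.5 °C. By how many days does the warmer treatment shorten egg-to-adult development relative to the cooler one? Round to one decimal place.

62.3 days

At 13.4 °C: 470 / (13.4 − 7.8) = 470 / 5.6 = 83.929 d.
At 29.5 °C: 470 / (29.5 − 7.8) = 470 / 21.7 = 21.659 d.
Difference = |83.929 − 21.659| = 62.270 ≈ 62.3 days.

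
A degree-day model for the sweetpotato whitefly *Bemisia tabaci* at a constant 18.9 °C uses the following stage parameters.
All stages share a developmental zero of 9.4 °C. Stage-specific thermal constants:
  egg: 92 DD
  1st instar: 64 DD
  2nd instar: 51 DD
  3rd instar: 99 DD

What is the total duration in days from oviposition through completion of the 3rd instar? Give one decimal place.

Daily accumulation at 18.9 °C = 18.9 − 9.4 = 9.5 DD/day.
Total K = 92 + 64 + 51 + 99 = 306 DD.
Total duration = 306 / 9.5 = 32.211 ≈ 32.2 days.

32.2 days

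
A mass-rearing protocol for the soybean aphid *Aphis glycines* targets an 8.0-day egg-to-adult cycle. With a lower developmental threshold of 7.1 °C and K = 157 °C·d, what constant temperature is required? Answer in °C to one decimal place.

Required daily accumulation = 157 / 8.0 = 19.625 DD/day.
T = T_base + 19.625 = 7.1 + 19.625 = 26.725 ≈ 26.7 °C.

26.7 °C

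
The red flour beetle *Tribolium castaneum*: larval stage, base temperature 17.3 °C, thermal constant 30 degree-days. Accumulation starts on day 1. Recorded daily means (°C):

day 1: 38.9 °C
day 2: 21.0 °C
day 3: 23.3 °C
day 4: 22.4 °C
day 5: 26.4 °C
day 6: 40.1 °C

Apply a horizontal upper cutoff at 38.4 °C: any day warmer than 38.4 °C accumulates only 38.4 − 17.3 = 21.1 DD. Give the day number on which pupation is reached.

Daily DD above 17.3 °C (capped at 21.1): 21.1, 3.7, 6.0, 5.1, 9.1, 21.1.
Cumulative: 21.1, 24.8, 30.8, 35.9, 45.0, 66.1.
The total first reaches 30 DD on day 3.

day 3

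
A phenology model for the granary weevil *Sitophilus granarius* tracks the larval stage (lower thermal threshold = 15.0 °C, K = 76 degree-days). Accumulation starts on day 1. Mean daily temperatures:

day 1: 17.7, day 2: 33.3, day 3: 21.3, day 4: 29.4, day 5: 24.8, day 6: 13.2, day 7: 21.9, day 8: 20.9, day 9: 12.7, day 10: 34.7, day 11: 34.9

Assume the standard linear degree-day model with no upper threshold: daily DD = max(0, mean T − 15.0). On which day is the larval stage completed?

day 10

Daily DD above 15.0 °C: 2.7, 18.3, 6.3, 14.4, 9.8, 0.0, 6.9, 5.9, 0.0, 19.7, 19.9.
Cumulative: 2.7, 21.0, 27.3, 41.7, 51.5, 51.5, 58.4, 64.3, 64.3, 84.0, 103.9.
The total first reaches 76 DD on day 10.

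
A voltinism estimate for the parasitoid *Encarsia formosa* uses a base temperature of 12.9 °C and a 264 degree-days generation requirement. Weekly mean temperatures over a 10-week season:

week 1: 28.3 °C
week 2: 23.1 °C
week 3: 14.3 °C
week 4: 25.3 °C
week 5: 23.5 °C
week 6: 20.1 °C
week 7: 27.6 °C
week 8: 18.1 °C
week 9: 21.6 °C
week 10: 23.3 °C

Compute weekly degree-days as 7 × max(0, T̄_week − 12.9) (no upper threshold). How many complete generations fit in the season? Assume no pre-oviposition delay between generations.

2 generations

Weekly DD (7 × max(0, T̄ − 12.9)): 107.8, 71.4, 9.8, 86.8, 74.2, 50.4, 102.9, 36.4, 60.9, 72.8.
Season total = 673.4 DD.
Complete generations = ⌊673.4 / 264⌋ = 2.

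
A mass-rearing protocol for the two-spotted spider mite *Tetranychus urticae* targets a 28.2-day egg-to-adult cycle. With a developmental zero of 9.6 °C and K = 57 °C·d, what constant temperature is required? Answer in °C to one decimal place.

Required daily accumulation = 57 / 28.2 = 2.021 DD/day.
T = T_base + 2.021 = 9.6 + 2.021 = 11.621 ≈ 11.6 °C.

11.6 °C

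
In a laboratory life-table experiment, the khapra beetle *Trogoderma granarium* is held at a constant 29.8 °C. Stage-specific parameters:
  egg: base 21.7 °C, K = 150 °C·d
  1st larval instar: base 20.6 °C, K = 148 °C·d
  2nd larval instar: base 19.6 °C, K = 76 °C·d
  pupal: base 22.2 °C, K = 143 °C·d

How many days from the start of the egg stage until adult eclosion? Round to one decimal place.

egg: 150 / (29.8 − 21.7) = 150 / 8.1 = 18.519 d.
1st larval instar: 148 / (29.8 − 20.6) = 148 / 9.2 = 16.087 d.
2nd larval instar: 76 / (29.8 − 19.6) = 76 / 10.2 = 7.451 d.
pupal: 143 / (29.8 − 22.2) = 143 / 7.6 = 18.816 d.
Sum = 60.872 ≈ 60.9 days.

60.9 days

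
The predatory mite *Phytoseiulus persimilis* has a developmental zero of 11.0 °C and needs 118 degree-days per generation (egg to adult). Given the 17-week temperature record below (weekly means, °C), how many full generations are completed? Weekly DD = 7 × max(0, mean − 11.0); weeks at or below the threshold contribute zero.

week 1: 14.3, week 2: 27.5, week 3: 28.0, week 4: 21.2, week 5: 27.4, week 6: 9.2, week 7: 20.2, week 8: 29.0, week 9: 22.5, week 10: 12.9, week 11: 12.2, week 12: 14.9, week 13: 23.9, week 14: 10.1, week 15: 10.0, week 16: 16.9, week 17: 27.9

8 generations

Weekly DD (7 × max(0, T̄ − 11.0)): 23.1, 115.5, 119.0, 71.4, 114.8, 0.0, 64.4, 126.0, 80.5, 13.3, 8.4, 27.3, 90.3, 0.0, 0.0, 41.3, 118.3.
Season total = 1013.6 DD.
Complete generations = ⌊1013.6 / 118⌋ = 8.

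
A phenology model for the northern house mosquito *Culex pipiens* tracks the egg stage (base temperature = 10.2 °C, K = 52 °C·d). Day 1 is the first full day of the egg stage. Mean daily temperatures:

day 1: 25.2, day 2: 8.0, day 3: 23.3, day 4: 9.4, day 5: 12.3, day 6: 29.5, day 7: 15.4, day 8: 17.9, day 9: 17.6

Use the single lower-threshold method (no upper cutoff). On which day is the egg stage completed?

day 7

Daily DD above 10.2 °C: 15.0, 0.0, 13.1, 0.0, 2.1, 19.3, 5.2, 7.7, 7.4.
Cumulative: 15.0, 15.0, 28.1, 28.1, 30.2, 49.5, 54.7, 62.4, 69.8.
The total first reaches 52 DD on day 7.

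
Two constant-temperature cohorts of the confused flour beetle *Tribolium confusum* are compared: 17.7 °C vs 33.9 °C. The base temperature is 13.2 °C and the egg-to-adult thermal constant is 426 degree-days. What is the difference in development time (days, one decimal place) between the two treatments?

74.1 days

At 17.7 °C: 426 / (17.7 − 13.2) = 426 / 4.5 = 94.667 d.
At 33.9 °C: 426 / (33.9 − 13.2) = 426 / 20.7 = 20.580 d.
Difference = |94.667 − 20.580| = 74.087 ≈ 74.1 days.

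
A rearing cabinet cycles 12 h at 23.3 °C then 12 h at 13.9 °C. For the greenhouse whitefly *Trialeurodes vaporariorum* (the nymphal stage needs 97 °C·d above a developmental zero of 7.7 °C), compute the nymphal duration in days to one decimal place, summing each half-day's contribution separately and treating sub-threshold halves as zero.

8.9 days

Day half: max(0, 23.3 − 7.7) × 0.5 = 15.6 × 0.5 = 7.80 DD.
Night half: max(0, 13.9 − 7.7) × 0.5 = 6.2 × 0.5 = 3.10 DD.
Per 24 h: 10.90 DD/day.
Duration = 97 / 10.90 = 8.899 ≈ 8.9 days.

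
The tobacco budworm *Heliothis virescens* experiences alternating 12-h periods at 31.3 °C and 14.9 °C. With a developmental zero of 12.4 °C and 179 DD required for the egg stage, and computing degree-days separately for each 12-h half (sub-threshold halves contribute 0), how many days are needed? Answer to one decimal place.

16.7 days

Day half: max(0, 31.3 − 12.4) × 0.5 = 18.9 × 0.5 = 9.45 DD.
Night half: max(0, 14.9 − 12.4) × 0.5 = 2.5 × 0.5 = 1.25 DD.
Per 24 h: 10.70 DD/day.
Duration = 179 / 10.70 = 16.729 ≈ 16.7 days.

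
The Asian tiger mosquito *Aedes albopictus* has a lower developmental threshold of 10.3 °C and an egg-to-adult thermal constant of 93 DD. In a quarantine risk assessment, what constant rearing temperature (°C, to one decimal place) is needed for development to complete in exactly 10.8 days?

18.9 °C

Required daily accumulation = 93 / 10.8 = 8.611 DD/day.
T = T_base + 8.611 = 10.3 + 8.611 = 18.911 ≈ 18.9 °C.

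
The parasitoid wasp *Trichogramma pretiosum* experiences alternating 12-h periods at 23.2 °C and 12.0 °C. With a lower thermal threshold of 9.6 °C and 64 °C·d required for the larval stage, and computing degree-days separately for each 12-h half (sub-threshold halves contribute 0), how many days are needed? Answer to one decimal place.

8.0 days

Day half: max(0, 23.2 − 9.6) × 0.5 = 13.6 × 0.5 = 6.80 DD.
Night half: max(0, 12.0 − 9.6) × 0.5 = 2.4 × 0.5 = 1.20 DD.
Per 24 h: 8.00 DD/day.
Duration = 64 / 8.00 = 8.000 ≈ 8.0 days.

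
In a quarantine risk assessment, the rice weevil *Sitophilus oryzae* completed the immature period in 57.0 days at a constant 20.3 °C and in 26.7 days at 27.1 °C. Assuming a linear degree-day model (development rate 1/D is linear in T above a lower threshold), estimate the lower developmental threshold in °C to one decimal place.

Linear rate model ⇒ the product D·(T − T_b) is constant across temperatures.
57.0·(20.3 − T_b) = 26.7·(27.1 − T_b)
T_b = (57.0·20.3 − 26.7·27.1) / (57.0 − 26.7) = 433.53 / 30.3 = 14.308 °C ≈ 14.3 °C.

14.3 °C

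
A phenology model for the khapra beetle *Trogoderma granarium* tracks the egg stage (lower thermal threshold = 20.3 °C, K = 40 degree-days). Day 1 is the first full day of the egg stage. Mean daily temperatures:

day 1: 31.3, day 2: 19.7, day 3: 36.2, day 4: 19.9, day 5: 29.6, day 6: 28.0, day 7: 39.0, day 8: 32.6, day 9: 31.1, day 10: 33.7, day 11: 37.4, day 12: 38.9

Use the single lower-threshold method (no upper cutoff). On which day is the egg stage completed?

Daily DD above 20.3 °C: 11.0, 0.0, 15.9, 0.0, 9.3, 7.7, 18.7, 12.3, 10.8, 13.4, 17.1, 18.6.
Cumulative: 11.0, 11.0, 26.9, 26.9, 36.2, 43.9, 62.6, 74.9, 85.7, 99.1, 116.2, 134.8.
The total first reaches 40 DD on day 6.

day 6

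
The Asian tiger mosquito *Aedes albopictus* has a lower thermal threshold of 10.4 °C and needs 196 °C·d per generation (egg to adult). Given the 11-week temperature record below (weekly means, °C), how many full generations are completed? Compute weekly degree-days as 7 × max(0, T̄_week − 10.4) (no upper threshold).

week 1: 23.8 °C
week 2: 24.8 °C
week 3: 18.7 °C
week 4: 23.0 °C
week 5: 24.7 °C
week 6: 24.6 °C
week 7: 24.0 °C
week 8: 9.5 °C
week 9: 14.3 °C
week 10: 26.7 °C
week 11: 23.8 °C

Weekly DD (7 × max(0, T̄ − 10.4)): 93.8, 100.8, 58.1, 88.2, 100.1, 99.4, 95.2, 0.0, 27.3, 114.1, 93.8.
Season total = 870.8 DD.
Complete generations = ⌊870.8 / 196⌋ = 4.

4 generations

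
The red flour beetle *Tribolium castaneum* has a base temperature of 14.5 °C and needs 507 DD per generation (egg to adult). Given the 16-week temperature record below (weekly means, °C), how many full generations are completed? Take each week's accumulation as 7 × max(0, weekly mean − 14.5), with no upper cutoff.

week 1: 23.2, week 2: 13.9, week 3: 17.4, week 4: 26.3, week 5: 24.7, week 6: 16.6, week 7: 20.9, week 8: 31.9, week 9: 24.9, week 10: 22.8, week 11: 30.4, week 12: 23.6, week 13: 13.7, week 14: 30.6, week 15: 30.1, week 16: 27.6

2 generations

Weekly DD (7 × max(0, T̄ − 14.5)): 60.9, 0.0, 20.3, 82.6, 71.4, 14.7, 44.8, 121.8, 72.8, 58.1, 111.3, 63.7, 0.0, 112.7, 109.2, 91.7.
Season total = 1036.0 DD.
Complete generations = ⌊1036.0 / 507⌋ = 2.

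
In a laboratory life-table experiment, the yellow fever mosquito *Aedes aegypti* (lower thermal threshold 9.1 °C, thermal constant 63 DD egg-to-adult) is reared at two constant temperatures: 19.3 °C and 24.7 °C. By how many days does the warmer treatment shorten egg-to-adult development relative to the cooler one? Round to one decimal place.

At 19.3 °C: 63 / (19.3 − 9.1) = 63 / 10.2 = 6.176 d.
At 24.7 °C: 63 / (24.7 − 9.1) = 63 / 15.6 = 4.038 d.
Difference = |6.176 − 4.038| = 2.138 ≈ 2.1 days.

2.1 days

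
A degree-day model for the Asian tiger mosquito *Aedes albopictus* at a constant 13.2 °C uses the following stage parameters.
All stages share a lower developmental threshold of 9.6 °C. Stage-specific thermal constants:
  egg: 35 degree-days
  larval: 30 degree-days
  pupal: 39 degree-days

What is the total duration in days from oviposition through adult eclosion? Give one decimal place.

Daily accumulation at 13.2 °C = 13.2 − 9.6 = 3.6 DD/day.
Total K = 35 + 30 + 39 = 104 DD.
Total duration = 104 / 3.6 = 28.889 ≈ 28.9 days.

28.9 days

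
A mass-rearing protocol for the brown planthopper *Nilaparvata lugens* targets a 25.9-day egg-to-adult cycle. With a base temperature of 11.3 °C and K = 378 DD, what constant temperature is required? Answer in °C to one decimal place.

Required daily accumulation = 378 / 25.9 = 14.595 DD/day.
T = T_base + 14.595 = 11.3 + 14.595 = 25.895 ≈ 25.9 °C.

25.9 °C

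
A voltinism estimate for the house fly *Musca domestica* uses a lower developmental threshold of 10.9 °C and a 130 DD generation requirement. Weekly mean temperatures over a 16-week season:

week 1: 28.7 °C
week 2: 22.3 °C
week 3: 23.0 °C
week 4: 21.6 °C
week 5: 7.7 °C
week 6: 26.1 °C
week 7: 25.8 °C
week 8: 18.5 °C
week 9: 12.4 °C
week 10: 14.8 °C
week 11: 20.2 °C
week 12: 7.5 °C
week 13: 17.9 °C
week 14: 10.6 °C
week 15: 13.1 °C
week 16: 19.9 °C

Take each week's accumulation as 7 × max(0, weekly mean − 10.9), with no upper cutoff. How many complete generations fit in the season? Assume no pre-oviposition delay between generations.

Weekly DD (7 × max(0, T̄ − 10.9)): 124.6, 79.8, 84.7, 74.9, 0.0, 106.4, 104.3, 53.2, 10.5, 27.3, 65.1, 0.0, 49.0, 0.0, 15.4, 63.0.
Season total = 858.2 DD.
Complete generations = ⌊858.2 / 130⌋ = 6.

6 generations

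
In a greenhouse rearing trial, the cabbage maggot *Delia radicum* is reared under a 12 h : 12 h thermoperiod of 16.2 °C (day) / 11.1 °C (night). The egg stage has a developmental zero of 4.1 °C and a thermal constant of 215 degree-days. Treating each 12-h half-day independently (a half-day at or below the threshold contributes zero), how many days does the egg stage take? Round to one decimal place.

Day half: max(0, 16.2 − 4.1) × 0.5 = 12.1 × 0.5 = 6.05 DD.
Night half: max(0, 11.1 − 4.1) × 0.5 = 7.0 × 0.5 = 3.50 DD.
Per 24 h: 9.55 DD/day.
Duration = 215 / 9.55 = 22.513 ≈ 22.5 days.

22.5 days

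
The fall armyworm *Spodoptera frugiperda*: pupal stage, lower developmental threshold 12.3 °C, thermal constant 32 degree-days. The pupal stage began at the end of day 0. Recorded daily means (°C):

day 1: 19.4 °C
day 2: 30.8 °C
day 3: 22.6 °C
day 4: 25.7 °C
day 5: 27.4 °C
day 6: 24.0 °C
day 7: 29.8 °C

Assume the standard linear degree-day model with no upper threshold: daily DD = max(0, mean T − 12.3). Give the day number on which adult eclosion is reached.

Daily DD above 12.3 °C: 7.1, 18.5, 10.3, 13.4, 15.1, 11.7, 17.5.
Cumulative: 7.1, 25.6, 35.9, 49.3, 64.4, 76.1, 93.6.
The total first reaches 32 DD on day 3.

day 3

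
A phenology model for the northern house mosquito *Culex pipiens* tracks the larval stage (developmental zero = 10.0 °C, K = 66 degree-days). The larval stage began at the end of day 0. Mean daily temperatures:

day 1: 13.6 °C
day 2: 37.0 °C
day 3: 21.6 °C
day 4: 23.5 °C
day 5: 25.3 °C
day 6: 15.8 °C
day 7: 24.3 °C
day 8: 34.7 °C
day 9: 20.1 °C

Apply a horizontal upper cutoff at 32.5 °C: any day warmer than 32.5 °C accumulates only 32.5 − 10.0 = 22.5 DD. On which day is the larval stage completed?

day 5

Daily DD above 10.0 °C (capped at 22.5): 3.6, 22.5, 11.6, 13.5, 15.3, 5.8, 14.3, 22.5, 10.1.
Cumulative: 3.6, 26.1, 37.7, 51.2, 66.5, 72.3, 86.6, 109.1, 119.2.
The total first reaches 66 DD on day 5.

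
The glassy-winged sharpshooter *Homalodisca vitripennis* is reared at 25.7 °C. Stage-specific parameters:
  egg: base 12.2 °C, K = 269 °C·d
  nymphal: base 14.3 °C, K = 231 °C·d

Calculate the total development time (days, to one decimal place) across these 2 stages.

40.2 days

egg: 269 / (25.7 − 12.2) = 269 / 13.5 = 19.926 d.
nymphal: 231 / (25.7 − 14.3) = 231 / 11.4 = 20.263 d.
Sum = 40.189 ≈ 40.2 days.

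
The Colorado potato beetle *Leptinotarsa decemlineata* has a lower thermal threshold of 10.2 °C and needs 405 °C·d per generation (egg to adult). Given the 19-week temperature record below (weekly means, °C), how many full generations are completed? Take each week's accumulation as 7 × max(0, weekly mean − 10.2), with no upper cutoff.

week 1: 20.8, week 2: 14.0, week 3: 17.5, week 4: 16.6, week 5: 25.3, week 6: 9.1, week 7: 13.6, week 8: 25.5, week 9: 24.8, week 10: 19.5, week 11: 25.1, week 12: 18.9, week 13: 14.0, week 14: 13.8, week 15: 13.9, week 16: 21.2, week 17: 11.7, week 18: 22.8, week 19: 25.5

Weekly DD (7 × max(0, T̄ − 10.2)): 74.2, 26.6, 51.1, 44.8, 105.7, 0.0, 23.8, 107.1, 102.2, 65.1, 104.3, 60.9, 26.6, 25.2, 25.9, 77.0, 10.5, 88.2, 107.1.
Season total = 1126.3 DD.
Complete generations = ⌊1126.3 / 405⌋ = 2.

2 generations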